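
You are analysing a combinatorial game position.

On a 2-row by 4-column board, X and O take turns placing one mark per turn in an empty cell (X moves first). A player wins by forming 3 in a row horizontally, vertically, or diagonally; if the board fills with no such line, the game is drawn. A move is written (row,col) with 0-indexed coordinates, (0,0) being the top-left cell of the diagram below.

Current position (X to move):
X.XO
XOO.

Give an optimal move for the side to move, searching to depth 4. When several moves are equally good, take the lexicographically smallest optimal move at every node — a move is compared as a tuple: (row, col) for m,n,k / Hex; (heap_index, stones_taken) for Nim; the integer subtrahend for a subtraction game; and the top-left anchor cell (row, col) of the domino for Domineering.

p1 X@[X.XO/XOO.]: (0,1)[XXXO/XOO.]+1* (1,3)[X.XO/XOOX]+0
p2 O@[XXXO/XOO.] terminal -1; root [X.XO/XOO.] d4

X's best at [X.XO/XOO.]: (0,1)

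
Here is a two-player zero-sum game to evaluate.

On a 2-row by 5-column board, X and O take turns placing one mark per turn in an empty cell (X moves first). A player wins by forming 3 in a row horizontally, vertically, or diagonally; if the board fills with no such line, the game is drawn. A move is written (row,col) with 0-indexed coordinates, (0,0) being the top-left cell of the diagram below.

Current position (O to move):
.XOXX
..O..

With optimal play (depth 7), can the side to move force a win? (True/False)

O winning at [.XOXX/..O..]: True

[.XOXX/..O..] O move#1: (0,0):+0/OXOXX/..O.., (1,0):+0/.XOXX/O.O.., (1,1):+1/.XOXX/.OO..*, (1,3):+1/.XOXX/..OO., (1,4):+0/.XOXX/..O.O
[.XOXX/.OO..] X move#2: (0,0):-1/XXOXX/.OO..*, (1,0):-1/.XOXX/XOO.., (1,3):-1/.XOXX/.OOX., (1,4):-1/.XOXX/.OO.X
[XXOXX/.OO..] O move#3: (1,0):+1/XXOXX/OOO..*, (1,3):+1/XXOXX/.OOO., (1,4):+1/XXOXX/.OO.O
[XXOXX/OOO..] end (terminal -1, X#4); searched .XOXX/..O.. to 7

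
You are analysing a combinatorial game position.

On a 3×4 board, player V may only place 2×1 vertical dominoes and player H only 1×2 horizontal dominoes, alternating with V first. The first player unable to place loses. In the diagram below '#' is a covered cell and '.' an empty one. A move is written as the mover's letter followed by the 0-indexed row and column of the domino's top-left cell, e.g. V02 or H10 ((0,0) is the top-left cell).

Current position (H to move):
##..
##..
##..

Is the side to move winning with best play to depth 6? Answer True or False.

p1 H@[##../##../##..]: H02[####/##../##..]-1 H12[##../####/##..]+1* H22[##../##../####]-1
p2 V@[##../####/##..] terminal -1; root [##../##../##..] d6

H winning at [##../##../##..]: True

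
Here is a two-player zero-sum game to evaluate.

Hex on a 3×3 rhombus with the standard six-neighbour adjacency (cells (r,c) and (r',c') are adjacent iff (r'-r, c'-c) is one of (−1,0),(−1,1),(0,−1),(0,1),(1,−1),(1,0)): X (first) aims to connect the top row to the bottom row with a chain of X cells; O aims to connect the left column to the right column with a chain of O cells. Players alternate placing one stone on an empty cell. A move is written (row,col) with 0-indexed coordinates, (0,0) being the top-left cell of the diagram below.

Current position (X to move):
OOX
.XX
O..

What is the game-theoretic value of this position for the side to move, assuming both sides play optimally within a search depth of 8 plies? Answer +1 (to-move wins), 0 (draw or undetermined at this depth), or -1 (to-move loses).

value(OOX/.XX/O.., X) = +1

p1 X@[OOX/.XX/O..]: (1,0)[OOX/XXX/O..]+1* (2,1)[OOX/.XX/OX.]+1 (2,2)[OOX/.XX/O.X]+1
p2 O@[OOX/XXX/O..]: (2,1)[OOX/XXX/OO.]-1* (2,2)[OOX/XXX/O.O]-1
p3 X@[OOX/XXX/OO.]: (2,2)[OOX/XXX/OOX]+1*
p4 O@[OOX/XXX/OOX] terminal -1; root [OOX/.XX/O..] d8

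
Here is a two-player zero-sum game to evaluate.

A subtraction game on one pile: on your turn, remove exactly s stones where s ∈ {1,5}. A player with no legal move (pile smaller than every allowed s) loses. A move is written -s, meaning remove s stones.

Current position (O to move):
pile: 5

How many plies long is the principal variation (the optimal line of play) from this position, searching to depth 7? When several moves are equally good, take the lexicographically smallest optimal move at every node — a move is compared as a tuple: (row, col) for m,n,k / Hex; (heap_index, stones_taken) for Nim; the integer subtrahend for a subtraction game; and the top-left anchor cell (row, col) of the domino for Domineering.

PV length from [5]: 5 plies

ply 1, O at 5 | -1=+1→4*; -5=+1→0
ply 2, X at 4 | -1=-1→3*
ply 3, O at 3 | -1=+1→2*
ply 4, X at 2 | -1=-1→1*
ply 5, O at 1 | -1=+1→0*
ply 6: 0 is terminal -1 (X); from 5 depth 7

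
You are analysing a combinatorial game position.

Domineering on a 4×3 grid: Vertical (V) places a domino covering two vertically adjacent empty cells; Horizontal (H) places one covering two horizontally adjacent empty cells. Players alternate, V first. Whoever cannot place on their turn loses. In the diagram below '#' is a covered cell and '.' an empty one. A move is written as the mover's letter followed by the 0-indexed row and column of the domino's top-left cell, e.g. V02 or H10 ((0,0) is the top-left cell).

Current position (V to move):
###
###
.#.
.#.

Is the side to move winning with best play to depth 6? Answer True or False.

ply 1, V at ###/###/.#./.#. | V20=+1→###/###/##./##.*; V22=+1→###/###/.##/.##
ply 2: ###/###/##./##. is terminal -1 (H); from ###/###/.#./.#. depth 6

V winning at [###/###/.#./.#.]: True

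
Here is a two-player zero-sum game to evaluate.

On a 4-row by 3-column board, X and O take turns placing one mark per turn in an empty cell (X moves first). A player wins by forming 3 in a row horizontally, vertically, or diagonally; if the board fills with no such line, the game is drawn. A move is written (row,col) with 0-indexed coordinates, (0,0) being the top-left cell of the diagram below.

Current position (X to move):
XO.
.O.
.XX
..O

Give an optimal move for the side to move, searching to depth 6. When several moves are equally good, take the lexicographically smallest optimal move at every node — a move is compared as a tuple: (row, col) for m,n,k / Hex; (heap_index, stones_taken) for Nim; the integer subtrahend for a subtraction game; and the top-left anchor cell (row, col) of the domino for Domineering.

p1 X@[XO./.O./.XX/..O]: (0,2)[XOX/.O./.XX/..O]+1* (1,0)[XO./XO./.XX/..O]+0 (1,2)[XO./.OX/.XX/..O]+1 (2,0)[XO./.O./XXX/..O]+1 (3,0)[XO./.O./.XX/X.O]+1 (3,1)[XO./.O./.XX/.XO]+0
p2 O@[XOX/.O./.XX/..O]: (1,0)[XOX/OO./.XX/..O]-1* (1,2)[XOX/.OO/.XX/..O]-1 (2,0)[XOX/.O./OXX/..O]-1 (3,0)[XOX/.O./.XX/O.O]-1 (3,1)[XOX/.O./.XX/.OO]-1
p3 X@[XOX/OO./.XX/..O]: (1,2)[XOX/OOX/.XX/..O]+1* (2,0)[XOX/OO./XXX/..O]+1 (3,0)[XOX/OO./.XX/X.O]-1 (3,1)[XOX/OO./.XX/.XO]-1
p4 O@[XOX/OOX/.XX/..O] terminal -1; root [XO./.O./.XX/..O] d6

X's best at [XO./.O./.XX/..O]: (0,2)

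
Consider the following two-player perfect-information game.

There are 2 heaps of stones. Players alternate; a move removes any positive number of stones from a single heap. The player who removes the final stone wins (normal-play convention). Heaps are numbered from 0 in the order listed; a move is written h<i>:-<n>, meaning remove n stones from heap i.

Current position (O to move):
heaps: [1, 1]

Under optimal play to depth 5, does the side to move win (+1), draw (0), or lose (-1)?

ply 1, O at (1,1) | h0:-1=-1→(0,1)*; h1:-1=-1→(1,0)
ply 2, X at (0,1) | h1:-1=+1→(0,0)*
ply 3: (0,0) is terminal -1 (O); from (1,1) depth 5

value((1,1), O) = -1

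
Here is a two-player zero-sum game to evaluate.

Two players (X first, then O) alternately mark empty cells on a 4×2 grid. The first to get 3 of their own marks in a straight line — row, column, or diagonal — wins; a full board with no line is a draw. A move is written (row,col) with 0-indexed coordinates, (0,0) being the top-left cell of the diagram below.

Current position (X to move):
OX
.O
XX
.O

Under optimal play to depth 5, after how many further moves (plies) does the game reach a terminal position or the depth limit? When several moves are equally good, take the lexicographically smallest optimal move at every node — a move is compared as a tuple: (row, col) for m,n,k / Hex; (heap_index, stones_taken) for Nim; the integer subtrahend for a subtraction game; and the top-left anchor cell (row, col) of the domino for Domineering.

PV length from [OX/.O/XX/.O]: 2 plies

[OX/.O/XX/.O] X move#1: (1,0):+0/OX/XO/XX/.O*, (3,0):+0/OX/.O/XX/XO
[OX/XO/XX/.O] O move#2: (3,0):+0/OX/XO/XX/OO*
[OX/XO/XX/OO] end (terminal +0, X#3); searched OX/.O/XX/.O to 5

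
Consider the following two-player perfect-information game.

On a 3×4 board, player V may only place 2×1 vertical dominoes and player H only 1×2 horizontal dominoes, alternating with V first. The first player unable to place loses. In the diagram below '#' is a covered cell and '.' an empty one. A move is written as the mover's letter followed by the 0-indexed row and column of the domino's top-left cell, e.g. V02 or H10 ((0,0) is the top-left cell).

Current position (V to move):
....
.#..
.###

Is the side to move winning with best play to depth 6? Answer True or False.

ply 1, V at ..../.#../.### | V00=-1→#.../##../.###; V02=+1→..#./.##./.###*; V03=+1→...#/.#.#/.###; V10=-1→..../##../####
ply 2, H at ..#./.##./.### | H00=-1→###./.##./.###*
ply 3, V at ###./.##./.### | V03=+1→####/.###/.###*; V10=+1→###./###./####
ply 4: ####/.###/.### is terminal -1 (H); from ..../.#../.### depth 6

V winning at [..../.#../.###]: True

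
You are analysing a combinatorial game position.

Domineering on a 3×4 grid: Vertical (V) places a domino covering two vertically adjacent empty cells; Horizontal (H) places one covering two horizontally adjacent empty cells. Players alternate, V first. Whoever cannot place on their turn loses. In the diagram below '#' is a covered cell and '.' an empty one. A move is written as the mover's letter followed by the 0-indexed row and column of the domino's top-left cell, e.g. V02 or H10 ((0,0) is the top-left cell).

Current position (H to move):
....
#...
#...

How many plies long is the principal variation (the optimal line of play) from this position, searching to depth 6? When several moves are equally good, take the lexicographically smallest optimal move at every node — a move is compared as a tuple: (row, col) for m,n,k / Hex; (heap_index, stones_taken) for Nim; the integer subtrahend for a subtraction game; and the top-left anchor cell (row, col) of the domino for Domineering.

[..../#.../#...] H move#1: H00:-1/##../#.../#..., H01:-1/.##./#.../#..., H02:-1/..##/#.../#..., H11:+1/..../###./#...*, H12:+1/..../#.##/#..., H21:-1/..../#.../###., H22:-1/..../#.../#.##
[..../###./#...] V move#2: V03:-1/...#/####/#...*, V13:-1/..../####/#..#
[...#/####/#...] H move#3: H00:+1/##.#/####/#...*, H01:+1/.###/####/#..., H21:+1/...#/####/###., H22:+1/...#/####/#.##
[##.#/####/#...] end (terminal -1, V#4); searched ..../#.../#... to 6

PV length from [..../#.../#...]: 3 plies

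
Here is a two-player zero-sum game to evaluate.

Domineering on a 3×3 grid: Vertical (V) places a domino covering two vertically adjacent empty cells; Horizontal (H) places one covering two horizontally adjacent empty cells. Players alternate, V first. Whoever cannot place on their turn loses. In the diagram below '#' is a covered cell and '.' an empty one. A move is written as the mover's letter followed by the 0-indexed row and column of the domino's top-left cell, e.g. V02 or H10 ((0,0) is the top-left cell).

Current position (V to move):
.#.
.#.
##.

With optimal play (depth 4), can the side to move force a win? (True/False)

V winning at [.#./.#./##.]: True

ply 1, V at .#./.#./##. | V00=+1→##./##./##.*; V02=+1→.##/.##/##.; V12=+1→.#./.##/###
ply 2: ##./##./##. is terminal -1 (H); from .#./.#./##. depth 4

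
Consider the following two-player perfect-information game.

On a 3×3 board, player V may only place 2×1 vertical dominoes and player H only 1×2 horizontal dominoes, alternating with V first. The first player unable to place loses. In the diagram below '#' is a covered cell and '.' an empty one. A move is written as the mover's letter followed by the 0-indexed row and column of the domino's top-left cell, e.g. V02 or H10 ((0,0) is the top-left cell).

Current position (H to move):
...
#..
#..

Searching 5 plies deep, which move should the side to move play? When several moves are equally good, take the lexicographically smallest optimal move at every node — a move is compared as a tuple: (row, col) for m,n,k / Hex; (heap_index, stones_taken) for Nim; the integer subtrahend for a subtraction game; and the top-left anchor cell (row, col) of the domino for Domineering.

H's best at [.../#../#..]: H11

ply 1, H at .../#../#.. | H00=-1→##./#../#..; H01=-1→.##/#../#..; H11=+1→.../###/#..*; H21=-1→.../#../###
ply 2: .../###/#.. is terminal -1 (V); from .../#../#.. depth 5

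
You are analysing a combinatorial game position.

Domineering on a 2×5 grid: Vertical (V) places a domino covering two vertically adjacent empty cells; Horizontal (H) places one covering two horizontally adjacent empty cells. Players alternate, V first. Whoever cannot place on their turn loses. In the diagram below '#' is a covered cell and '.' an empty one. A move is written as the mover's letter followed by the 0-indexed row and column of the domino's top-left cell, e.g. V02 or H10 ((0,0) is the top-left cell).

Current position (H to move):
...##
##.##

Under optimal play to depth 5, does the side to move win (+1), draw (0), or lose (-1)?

p1 H@[...##/##.##]: H00[##.##/##.##]-1 H01[.####/##.##]+1*
p2 V@[.####/##.##] terminal -1; root [...##/##.##] d5

value(...##/##.##, H) = +1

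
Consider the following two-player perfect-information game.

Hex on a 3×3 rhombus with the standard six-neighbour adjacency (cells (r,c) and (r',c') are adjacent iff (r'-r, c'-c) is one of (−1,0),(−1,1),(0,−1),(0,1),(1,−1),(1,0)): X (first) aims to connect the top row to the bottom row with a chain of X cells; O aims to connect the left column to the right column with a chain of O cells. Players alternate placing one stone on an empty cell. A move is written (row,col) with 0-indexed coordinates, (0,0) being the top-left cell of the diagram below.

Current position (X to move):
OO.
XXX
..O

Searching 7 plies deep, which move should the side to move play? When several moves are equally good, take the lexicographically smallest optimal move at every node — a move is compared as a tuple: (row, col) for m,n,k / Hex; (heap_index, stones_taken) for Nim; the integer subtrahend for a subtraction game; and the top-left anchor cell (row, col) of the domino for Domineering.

ply 1, X at OO./XXX/..O | (0,2)=+1→OOX/XXX/..O*; (2,0)=-1→OO./XXX/X.O; (2,1)=-1→OO./XXX/.XO
ply 2, O at OOX/XXX/..O | (2,0)=-1→OOX/XXX/O.O*; (2,1)=-1→OOX/XXX/.OO
ply 3, X at OOX/XXX/O.O | (2,1)=+1→OOX/XXX/OXO*
ply 4: OOX/XXX/OXO is terminal -1 (O); from OO./XXX/..O depth 7

X's best at [OO./XXX/..O]: (0,2)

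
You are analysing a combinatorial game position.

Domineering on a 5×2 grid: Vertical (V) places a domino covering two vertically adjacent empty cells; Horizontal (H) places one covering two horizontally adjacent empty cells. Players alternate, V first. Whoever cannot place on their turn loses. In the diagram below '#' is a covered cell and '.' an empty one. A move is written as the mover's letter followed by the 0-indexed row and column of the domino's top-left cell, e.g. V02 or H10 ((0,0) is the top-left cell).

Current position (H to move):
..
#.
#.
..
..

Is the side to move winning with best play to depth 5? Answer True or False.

p1 H@[../#./#./../..]: H00[##/#./#./../..]-1 H30[../#./#./##/..]+1* H40[../#./#./../##]+1
p2 V@[../#./#./##/..]: V01[.#/##/#./##/..]-1* V11[../##/##/##/..]-1
p3 H@[.#/##/#./##/..]: H40[.#/##/#./##/##]+1*
p4 V@[.#/##/#./##/##] terminal -1; root [../#./#./../..] d5

H winning at [../#./#./../..]: True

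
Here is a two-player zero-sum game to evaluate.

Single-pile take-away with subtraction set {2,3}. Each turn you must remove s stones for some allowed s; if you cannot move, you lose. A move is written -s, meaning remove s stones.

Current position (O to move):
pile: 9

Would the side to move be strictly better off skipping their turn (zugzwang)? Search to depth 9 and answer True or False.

p1 O@[9]: -2[7]-1 -3[6]+1*
p2 X@[6]: -2[4]-1* -3[3]-1
p3 O@[4]: -2[2]-1 -3[1]+1*
p4 X@[1] terminal -1; root [9] d9
if O skipped the turn, X would face:
~ p1 X@[9]: -2[7]-1 -3[6]+1*
~ p2 O@[6]: -2[4]-1* -3[3]-1
~ p3 X@[4]: -2[2]-1 -3[1]+1*
~ p4 O@[1] terminal -1; root [9] d9
compare (O): move=+1 vs pass=-1

zugzwang(9, O) = False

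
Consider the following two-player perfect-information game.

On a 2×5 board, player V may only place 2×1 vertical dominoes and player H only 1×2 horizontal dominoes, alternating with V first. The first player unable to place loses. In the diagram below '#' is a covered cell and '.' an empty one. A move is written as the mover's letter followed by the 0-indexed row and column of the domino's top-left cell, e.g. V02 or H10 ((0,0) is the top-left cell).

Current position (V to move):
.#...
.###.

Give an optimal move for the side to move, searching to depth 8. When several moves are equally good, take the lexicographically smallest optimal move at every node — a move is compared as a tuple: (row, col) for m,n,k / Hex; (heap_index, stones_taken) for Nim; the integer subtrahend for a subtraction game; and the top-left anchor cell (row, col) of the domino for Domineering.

V's best at [.#.../.###.]: V04

ply 1, V at .#.../.###. | V00=-1→##.../####.; V04=+1→.#..#/.####*
ply 2, H at .#..#/.#### | H02=-1→.####/.####*
ply 3, V at .####/.#### | V00=+1→#####/#####*
ply 4: #####/##### is terminal -1 (H); from .#.../.###. depth 8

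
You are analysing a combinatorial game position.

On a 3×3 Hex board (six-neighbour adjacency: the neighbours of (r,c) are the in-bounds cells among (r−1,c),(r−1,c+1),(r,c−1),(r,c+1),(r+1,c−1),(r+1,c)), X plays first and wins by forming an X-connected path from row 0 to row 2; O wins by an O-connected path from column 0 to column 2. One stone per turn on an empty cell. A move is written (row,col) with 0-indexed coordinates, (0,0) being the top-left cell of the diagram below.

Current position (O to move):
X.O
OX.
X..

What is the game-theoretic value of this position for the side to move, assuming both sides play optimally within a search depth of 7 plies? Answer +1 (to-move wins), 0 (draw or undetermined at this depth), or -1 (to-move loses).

p1 O@[X.O/OX./X..]: (0,1)[XOO/OX./X..]+1* (1,2)[X.O/OXO/X..]-1 (2,1)[X.O/OX./XO.]-1 (2,2)[X.O/OX./X.O]-1
p2 X@[XOO/OX./X..] terminal -1; root [X.O/OX./X..] d7

value(X.O/OX./X.., O) = +1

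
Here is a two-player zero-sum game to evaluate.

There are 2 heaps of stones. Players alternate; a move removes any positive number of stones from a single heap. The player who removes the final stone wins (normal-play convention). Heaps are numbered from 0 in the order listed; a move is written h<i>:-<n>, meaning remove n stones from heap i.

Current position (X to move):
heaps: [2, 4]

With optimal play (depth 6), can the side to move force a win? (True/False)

ply 1, X at (2,4) | h0:-1=-1→(1,4); h0:-2=-1→(0,4); h1:-1=-1→(2,3); h1:-2=+1→(2,2)*; h1:-3=-1→(2,1); h1:-4=-1→(2,0)
ply 2, O at (2,2) | h0:-1=-1→(1,2)*; h0:-2=-1→(0,2); h1:-1=-1→(2,1); h1:-2=-1→(2,0)
ply 3, X at (1,2) | h0:-1=-1→(0,2); h1:-1=+1→(1,1)*; h1:-2=-1→(1,0)
ply 4, O at (1,1) | h0:-1=-1→(0,1)*; h1:-1=-1→(1,0)
ply 5, X at (0,1) | h1:-1=+1→(0,0)*
ply 6: (0,0) is terminal -1 (O); from (2,4) depth 6

X winning at [(2,4)]: True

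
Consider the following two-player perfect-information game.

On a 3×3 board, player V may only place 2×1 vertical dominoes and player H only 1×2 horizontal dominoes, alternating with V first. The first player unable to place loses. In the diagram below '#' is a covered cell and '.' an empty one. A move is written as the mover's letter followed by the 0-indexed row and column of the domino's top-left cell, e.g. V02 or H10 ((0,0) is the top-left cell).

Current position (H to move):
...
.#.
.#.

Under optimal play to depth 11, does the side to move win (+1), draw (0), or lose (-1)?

value(.../.#./.#., H) = -1

ply 1, H at .../.#./.#. | H00=-1→##./.#./.#.*; H01=-1→.##/.#./.#.
ply 2, V at ##./.#./.#. | V02=+1→###/.##/.#.*; V10=+1→##./##./##.; V12=+1→##./.##/.##
ply 3: ###/.##/.#. is terminal -1 (H); from .../.#./.#. depth 11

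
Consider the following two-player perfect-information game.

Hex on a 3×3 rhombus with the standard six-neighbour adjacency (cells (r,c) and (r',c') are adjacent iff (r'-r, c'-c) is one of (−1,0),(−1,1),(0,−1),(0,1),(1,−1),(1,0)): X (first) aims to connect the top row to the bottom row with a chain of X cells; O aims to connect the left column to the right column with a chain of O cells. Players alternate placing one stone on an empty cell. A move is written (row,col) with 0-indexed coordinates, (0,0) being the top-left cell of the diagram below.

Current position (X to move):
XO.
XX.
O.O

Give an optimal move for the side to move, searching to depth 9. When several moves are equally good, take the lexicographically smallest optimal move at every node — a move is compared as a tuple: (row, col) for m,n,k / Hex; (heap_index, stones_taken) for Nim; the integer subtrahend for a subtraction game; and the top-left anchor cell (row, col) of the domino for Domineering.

p1 X@[XO./XX./O.O]: (0,2)[XOX/XX./O.O]-1 (1,2)[XO./XXX/O.O]-1 (2,1)[XO./XX./OXO]+1*
p2 O@[XO./XX./OXO] terminal -1; root [XO./XX./O.O] d9

X's best at [XO./XX./O.O]: (2,1)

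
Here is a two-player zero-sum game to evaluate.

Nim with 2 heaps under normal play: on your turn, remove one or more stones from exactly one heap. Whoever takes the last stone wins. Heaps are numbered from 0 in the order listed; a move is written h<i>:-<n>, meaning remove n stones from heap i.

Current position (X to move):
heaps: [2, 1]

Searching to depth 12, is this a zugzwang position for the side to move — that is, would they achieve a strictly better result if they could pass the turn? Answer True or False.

zugzwang((2,1), X) = False

[(2,1)] X move#1: h0:-1:+1/(1,1)*, h0:-2:-1/(0,1), h1:-1:-1/(2,0)
[(1,1)] O move#2: h0:-1:-1/(0,1)*, h1:-1:-1/(1,0)
[(0,1)] X move#3: h1:-1:+1/(0,0)*
[(0,0)] end (terminal -1, O#4); searched (2,1) to 12
pass branch (O moves first from the same position):
  | [(2,1)] O move#1: h0:-1:+1/(1,1)*, h0:-2:-1/(0,1), h1:-1:-1/(2,0)
  | [(1,1)] X move#2: h0:-1:-1/(0,1)*, h1:-1:-1/(1,0)
  | [(0,1)] O move#3: h1:-1:+1/(0,0)*
  | [(0,0)] end (terminal -1, X#4); searched (2,1) to 12
X moving scores +1; X passing scores -1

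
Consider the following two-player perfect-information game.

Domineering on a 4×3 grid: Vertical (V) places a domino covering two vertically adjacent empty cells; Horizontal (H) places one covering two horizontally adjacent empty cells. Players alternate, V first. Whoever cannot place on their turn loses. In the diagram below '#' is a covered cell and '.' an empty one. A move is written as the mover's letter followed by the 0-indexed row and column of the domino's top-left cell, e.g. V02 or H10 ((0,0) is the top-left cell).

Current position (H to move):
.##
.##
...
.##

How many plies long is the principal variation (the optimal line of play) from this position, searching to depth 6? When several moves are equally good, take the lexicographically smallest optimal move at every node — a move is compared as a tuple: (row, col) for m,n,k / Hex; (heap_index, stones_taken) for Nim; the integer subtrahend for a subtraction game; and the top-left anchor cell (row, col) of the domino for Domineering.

[.##/.##/.../.##] H move#1: H20:-1/.##/.##/##./.##*, H21:-1/.##/.##/.##/.##
[.##/.##/##./.##] V move#2: V00:+1/###/###/##./.##*
[###/###/##./.##] end (terminal -1, H#3); searched .##/.##/.../.## to 6

PV length from [.##/.##/.../.##]: 2 plies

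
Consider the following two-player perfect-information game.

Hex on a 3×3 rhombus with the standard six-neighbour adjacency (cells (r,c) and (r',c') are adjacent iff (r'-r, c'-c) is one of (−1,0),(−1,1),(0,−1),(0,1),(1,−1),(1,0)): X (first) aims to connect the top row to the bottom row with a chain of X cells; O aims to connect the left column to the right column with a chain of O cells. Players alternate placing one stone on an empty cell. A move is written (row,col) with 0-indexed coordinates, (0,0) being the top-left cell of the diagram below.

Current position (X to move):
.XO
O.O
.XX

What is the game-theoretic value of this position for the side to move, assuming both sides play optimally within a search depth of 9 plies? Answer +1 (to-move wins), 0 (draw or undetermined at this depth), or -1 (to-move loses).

p1 X@[.XO/O.O/.XX]: (0,0)[XXO/O.O/.XX]-1 (1,1)[.XO/OXO/.XX]+1* (2,0)[.XO/O.O/XXX]-1
p2 O@[.XO/OXO/.XX] terminal -1; root [.XO/O.O/.XX] d9

value(.XO/O.O/.XX, X) = +1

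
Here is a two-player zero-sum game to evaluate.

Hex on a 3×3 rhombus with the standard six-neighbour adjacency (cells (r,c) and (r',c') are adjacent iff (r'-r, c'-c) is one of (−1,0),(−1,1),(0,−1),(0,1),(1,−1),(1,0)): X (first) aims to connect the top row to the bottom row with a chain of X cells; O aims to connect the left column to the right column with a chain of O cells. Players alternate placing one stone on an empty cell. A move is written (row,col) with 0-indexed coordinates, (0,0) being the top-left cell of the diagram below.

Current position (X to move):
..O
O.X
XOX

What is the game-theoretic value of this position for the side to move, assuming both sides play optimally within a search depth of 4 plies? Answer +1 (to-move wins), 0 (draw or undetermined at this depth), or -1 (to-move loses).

value(..O/O.X/XOX, X) = -1

[..O/O.X/XOX] X move#1: (0,0):-1/X.O/O.X/XOX*, (0,1):-1/.XO/O.X/XOX, (1,1):-1/..O/OXX/XOX
[X.O/O.X/XOX] O move#2: (0,1):+1/XOO/O.X/XOX*, (1,1):+1/X.O/OOX/XOX
[XOO/O.X/XOX] end (terminal -1, X#3); searched ..O/O.X/XOX to 4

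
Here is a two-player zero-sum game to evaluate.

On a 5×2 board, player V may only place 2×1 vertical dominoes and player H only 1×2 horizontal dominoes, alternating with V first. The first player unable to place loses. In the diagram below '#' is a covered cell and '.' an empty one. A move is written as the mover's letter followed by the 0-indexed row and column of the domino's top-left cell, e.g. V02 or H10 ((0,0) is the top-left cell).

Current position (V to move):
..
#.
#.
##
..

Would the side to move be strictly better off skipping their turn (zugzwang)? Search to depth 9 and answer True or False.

zugzwang(../#./#./##/.., V) = False

[../#./#./##/..] V move#1: V01:-1/.#/##/#./##/..*, V11:-1/../##/##/##/..
[.#/##/#./##/..] H move#2: H40:+1/.#/##/#./##/##*
[.#/##/#./##/##] end (terminal -1, V#3); searched ../#./#./##/.. to 9
suppose V passes — search the same position with H to move:
pass> [../#./#./##/..] H move#1: H00:+1/##/#./#./##/..*, H40:-1/../#./#./##/##
pass> [##/#./#./##/..] V move#2: V11:-1/##/##/##/##/..*
pass> [##/##/##/##/..] H move#3: H40:+1/##/##/##/##/##*
pass> [##/##/##/##/##] end (terminal -1, V#4); searched ../#./#./##/.. to 9
for V: play -1, pass -1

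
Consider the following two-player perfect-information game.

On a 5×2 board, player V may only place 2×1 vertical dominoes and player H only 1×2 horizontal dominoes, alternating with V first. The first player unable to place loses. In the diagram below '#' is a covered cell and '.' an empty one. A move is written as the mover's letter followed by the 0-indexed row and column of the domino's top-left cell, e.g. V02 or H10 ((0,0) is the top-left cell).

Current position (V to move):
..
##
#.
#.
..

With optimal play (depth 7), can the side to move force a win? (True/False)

ply 1, V at ../##/#./#./.. | V21=-1→../##/##/##/..*; V31=-1→../##/#./##/.#
ply 2, H at ../##/##/##/.. | H00=+1→##/##/##/##/..*; H40=+1→../##/##/##/##
ply 3: ##/##/##/##/.. is terminal -1 (V); from ../##/#./#./.. depth 7

V winning at [../##/#./#./..]: False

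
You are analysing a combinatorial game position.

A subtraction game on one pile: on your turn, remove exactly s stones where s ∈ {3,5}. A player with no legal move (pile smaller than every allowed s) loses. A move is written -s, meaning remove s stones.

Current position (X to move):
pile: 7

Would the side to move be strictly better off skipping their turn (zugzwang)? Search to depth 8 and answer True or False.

p1 X@[7]: -3[4]-1 -5[2]+1*
p2 O@[2] terminal -1; root [7] d8
if X skipped the turn, O would face:
~ p1 O@[7]: -3[4]-1 -5[2]+1*
~ p2 X@[2] terminal -1; root [7] d8
compare (X): move=+1 vs pass=-1

zugzwang(7, X) = False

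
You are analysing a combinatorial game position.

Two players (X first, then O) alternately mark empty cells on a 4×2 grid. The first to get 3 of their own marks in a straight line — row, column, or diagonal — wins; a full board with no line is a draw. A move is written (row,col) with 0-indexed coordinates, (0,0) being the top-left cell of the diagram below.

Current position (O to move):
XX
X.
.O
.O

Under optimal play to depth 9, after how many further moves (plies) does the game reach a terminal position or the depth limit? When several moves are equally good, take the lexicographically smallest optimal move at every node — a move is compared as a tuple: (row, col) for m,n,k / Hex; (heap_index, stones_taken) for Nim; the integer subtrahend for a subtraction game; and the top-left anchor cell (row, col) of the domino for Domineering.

ply 1, O at XX/X./.O/.O | (1,1)=+1→XX/XO/.O/.O*; (2,0)=+0→XX/X./OO/.O; (3,0)=-1→XX/X./.O/OO
ply 2: XX/XO/.O/.O is terminal -1 (X); from XX/X./.O/.O depth 9

PV length from [XX/X./.O/.O]: 1 ply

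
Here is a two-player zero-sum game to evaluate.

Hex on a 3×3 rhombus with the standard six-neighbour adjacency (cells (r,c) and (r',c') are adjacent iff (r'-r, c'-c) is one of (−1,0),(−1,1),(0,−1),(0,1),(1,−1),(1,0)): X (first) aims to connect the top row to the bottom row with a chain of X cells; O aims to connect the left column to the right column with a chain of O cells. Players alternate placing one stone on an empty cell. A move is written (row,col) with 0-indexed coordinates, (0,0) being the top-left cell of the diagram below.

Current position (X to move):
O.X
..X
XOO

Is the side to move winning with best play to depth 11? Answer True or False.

X winning at [O.X/..X/XOO]: True

p1 X@[O.X/..X/XOO]: (0,1)[OXX/..X/XOO]+1* (1,0)[O.X/X.X/XOO]+1 (1,1)[O.X/.XX/XOO]+1
p2 O@[OXX/..X/XOO]: (1,0)[OXX/O.X/XOO]-1* (1,1)[OXX/.OX/XOO]-1
p3 X@[OXX/O.X/XOO]: (1,1)[OXX/OXX/XOO]+1*
p4 O@[OXX/OXX/XOO] terminal -1; root [O.X/..X/XOO] d11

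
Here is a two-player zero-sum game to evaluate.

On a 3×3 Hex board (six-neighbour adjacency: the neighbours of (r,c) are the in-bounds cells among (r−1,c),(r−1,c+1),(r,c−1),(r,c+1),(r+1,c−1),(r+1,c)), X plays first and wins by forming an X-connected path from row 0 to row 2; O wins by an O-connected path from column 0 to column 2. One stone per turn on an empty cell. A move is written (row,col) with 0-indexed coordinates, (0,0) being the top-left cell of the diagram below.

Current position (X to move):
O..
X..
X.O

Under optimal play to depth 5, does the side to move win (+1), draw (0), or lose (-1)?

value(O../X../X.O, X) = +1

[O../X../X.O] X move#1: (0,1):+1/OX./X../X.O*, (0,2):+1/O.X/X../X.O, (1,1):+1/O../XX./X.O, (1,2):+1/O../X.X/X.O, (2,1):+1/O../X../XXO
[OX./X../X.O] end (terminal -1, O#2); searched O../X../X.O to 5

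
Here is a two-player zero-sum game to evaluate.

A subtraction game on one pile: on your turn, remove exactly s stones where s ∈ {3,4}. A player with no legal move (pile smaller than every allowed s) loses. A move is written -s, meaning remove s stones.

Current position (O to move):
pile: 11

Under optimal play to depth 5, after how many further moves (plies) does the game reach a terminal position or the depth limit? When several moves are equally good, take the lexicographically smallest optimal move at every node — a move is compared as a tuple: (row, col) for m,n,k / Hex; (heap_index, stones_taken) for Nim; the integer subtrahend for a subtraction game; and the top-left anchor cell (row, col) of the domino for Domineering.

PV length from [11]: 3 plies

ply 1, O at 11 | -3=+1→8*; -4=+1→7
ply 2, X at 8 | -3=-1→5*; -4=-1→4
ply 3, O at 5 | -3=+1→2*; -4=+1→1
ply 4: 2 is terminal -1 (X); from 11 depth 5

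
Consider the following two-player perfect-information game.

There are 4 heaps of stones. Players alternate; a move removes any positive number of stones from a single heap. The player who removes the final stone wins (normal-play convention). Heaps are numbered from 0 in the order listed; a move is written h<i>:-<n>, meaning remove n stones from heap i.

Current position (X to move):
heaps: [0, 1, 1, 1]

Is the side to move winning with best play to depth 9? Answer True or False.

X winning at [(0,1,1,1)]: True

[(0,1,1,1)] X move#1: h1:-1:+1/(0,0,1,1)*, h2:-1:+1/(0,1,0,1), h3:-1:+1/(0,1,1,0)
[(0,0,1,1)] O move#2: h2:-1:-1/(0,0,0,1)*, h3:-1:-1/(0,0,1,0)
[(0,0,0,1)] X move#3: h3:-1:+1/(0,0,0,0)*
[(0,0,0,0)] end (terminal -1, O#4); searched (0,1,1,1) to 9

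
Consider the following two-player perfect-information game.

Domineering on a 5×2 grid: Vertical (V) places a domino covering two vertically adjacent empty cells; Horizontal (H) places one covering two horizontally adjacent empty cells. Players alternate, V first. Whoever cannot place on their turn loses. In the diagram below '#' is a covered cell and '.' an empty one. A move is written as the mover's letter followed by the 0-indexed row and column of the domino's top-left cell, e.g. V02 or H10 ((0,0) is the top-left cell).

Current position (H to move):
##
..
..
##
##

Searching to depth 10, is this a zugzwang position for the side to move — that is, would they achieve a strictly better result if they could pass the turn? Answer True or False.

zugzwang(##/../../##/##, H) = False

p1 H@[##/../../##/##]: H10[##/##/../##/##]+1* H20[##/../##/##/##]+1
p2 V@[##/##/../##/##] terminal -1; root [##/../../##/##] d10
suppose H passes — search the same position with V to move:
pass> p1 V@[##/../../##/##]: V10[##/#./#./##/##]+1* V11[##/.#/.#/##/##]+1
pass> p2 H@[##/#./#./##/##] terminal -1; root [##/../../##/##] d10
for H: play +1, pass -1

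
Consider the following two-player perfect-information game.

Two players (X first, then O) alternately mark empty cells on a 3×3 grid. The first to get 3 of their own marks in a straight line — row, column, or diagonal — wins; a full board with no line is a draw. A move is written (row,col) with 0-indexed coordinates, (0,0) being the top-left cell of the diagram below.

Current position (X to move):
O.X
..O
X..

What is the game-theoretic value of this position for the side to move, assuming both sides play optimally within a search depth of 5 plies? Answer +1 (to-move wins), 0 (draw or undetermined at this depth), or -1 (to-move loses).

value(O.X/..O/X.., X) = +1

ply 1, X at O.X/..O/X.. | (0,1)=-1→OXX/..O/X..; (1,0)=+0→O.X/X.O/X..; (1,1)=+1→O.X/.XO/X..*; (2,1)=+1→O.X/..O/XX.; (2,2)=+1→O.X/..O/X.X
ply 2: O.X/.XO/X.. is terminal -1 (O); from O.X/..O/X.. depth 5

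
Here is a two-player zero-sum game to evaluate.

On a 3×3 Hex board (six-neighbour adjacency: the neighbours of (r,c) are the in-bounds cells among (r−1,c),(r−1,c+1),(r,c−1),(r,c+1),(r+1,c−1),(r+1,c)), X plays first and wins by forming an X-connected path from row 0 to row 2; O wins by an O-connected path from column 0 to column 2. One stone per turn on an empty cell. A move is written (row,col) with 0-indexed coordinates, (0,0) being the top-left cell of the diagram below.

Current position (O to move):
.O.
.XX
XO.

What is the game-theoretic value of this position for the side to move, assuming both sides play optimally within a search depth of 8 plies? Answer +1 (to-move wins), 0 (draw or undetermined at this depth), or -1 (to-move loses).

value(.O./.XX/XO., O) = +1

[.O./.XX/XO.] O move#1: (0,0):-1/OO./.XX/XO., (0,2):+1/.OO/.XX/XO.*, (1,0):-1/.O./OXX/XO., (2,2):-1/.O./.XX/XOO
[.OO/.XX/XO.] X move#2: (0,0):-1/XOO/.XX/XO.*, (1,0):-1/.OO/XXX/XO., (2,2):-1/.OO/.XX/XOX
[XOO/.XX/XO.] O move#3: (1,0):+1/XOO/OXX/XO.*, (2,2):-1/XOO/.XX/XOO
[XOO/OXX/XO.] end (terminal -1, X#4); searched .O./.XX/XO. to 8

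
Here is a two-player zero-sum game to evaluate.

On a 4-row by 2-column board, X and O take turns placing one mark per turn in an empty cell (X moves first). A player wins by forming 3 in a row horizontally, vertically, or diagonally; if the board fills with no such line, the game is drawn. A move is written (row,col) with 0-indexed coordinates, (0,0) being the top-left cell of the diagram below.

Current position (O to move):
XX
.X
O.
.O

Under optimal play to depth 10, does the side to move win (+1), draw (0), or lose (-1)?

p1 O@[XX/.X/O./.O]: (1,0)[XX/OX/O./.O]-1 (2,1)[XX/.X/OO/.O]+0* (3,0)[XX/.X/O./OO]-1
p2 X@[XX/.X/OO/.O]: (1,0)[XX/XX/OO/.O]+0* (3,0)[XX/.X/OO/XO]+0
p3 O@[XX/XX/OO/.O]: (3,0)[XX/XX/OO/OO]+0*
p4 X@[XX/XX/OO/OO] terminal +0; root [XX/.X/O./.O] d10

value(XX/.X/O./.O, O) = 0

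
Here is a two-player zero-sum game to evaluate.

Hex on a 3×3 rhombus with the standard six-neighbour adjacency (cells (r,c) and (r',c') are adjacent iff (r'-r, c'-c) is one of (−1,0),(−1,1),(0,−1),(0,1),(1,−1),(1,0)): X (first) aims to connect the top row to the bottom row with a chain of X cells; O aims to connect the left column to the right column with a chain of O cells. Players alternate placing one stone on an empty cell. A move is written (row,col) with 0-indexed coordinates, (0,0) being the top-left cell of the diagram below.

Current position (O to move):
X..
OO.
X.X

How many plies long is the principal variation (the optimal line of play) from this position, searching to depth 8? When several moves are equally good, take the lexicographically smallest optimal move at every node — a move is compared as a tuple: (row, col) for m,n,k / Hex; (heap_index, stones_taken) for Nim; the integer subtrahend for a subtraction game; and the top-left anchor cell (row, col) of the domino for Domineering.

ply 1, O at X../OO./X.X | (0,1)=+1→XO./OO./X.X*; (0,2)=+1→X.O/OO./X.X; (1,2)=+1→X../OOO/X.X; (2,1)=+1→X../OO./XOX
ply 2, X at XO./OO./X.X | (0,2)=-1→XOX/OO./X.X*; (1,2)=-1→XO./OOX/X.X; (2,1)=-1→XO./OO./XXX
ply 3, O at XOX/OO./X.X | (1,2)=+1→XOX/OOO/X.X*; (2,1)=-1→XOX/OO./XOX
ply 4: XOX/OOO/X.X is terminal -1 (X); from X../OO./X.X depth 8

PV length from [X../OO./X.X]: 3 plies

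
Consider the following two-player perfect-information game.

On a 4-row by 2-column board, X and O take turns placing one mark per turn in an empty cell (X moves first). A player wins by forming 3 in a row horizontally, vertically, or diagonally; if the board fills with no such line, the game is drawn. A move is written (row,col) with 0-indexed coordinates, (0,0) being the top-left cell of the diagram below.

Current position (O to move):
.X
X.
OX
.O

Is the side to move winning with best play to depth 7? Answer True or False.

p1 O@[.X/X./OX/.O]: (0,0)[OX/X./OX/.O]-1 (1,1)[.X/XO/OX/.O]+0* (3,0)[.X/X./OX/OO]-1
p2 X@[.X/XO/OX/.O]: (0,0)[XX/XO/OX/.O]+0* (3,0)[.X/XO/OX/XO]+0
p3 O@[XX/XO/OX/.O]: (3,0)[XX/XO/OX/OO]+0*
p4 X@[XX/XO/OX/OO] terminal +0; root [.X/X./OX/.O] d7

O winning at [.X/X./OX/.O]: False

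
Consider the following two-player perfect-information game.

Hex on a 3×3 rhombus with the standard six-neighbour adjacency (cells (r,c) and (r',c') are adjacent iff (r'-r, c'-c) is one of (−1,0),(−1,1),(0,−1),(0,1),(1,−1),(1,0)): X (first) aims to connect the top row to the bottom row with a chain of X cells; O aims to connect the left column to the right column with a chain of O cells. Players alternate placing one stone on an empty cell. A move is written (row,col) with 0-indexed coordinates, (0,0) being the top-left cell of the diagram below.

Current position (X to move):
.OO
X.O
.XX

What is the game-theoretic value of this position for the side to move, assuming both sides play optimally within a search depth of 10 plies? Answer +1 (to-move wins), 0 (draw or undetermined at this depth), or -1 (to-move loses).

value(.OO/X.O/.XX, X) = +1

ply 1, X at .OO/X.O/.XX | (0,0)=+1→XOO/X.O/.XX*; (1,1)=-1→.OO/XXO/.XX; (2,0)=-1→.OO/X.O/XXX
ply 2, O at XOO/X.O/.XX | (1,1)=-1→XOO/XOO/.XX*; (2,0)=-1→XOO/X.O/OXX
ply 3, X at XOO/XOO/.XX | (2,0)=+1→XOO/XOO/XXX*
ply 4: XOO/XOO/XXX is terminal -1 (O); from .OO/X.O/.XX depth 10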